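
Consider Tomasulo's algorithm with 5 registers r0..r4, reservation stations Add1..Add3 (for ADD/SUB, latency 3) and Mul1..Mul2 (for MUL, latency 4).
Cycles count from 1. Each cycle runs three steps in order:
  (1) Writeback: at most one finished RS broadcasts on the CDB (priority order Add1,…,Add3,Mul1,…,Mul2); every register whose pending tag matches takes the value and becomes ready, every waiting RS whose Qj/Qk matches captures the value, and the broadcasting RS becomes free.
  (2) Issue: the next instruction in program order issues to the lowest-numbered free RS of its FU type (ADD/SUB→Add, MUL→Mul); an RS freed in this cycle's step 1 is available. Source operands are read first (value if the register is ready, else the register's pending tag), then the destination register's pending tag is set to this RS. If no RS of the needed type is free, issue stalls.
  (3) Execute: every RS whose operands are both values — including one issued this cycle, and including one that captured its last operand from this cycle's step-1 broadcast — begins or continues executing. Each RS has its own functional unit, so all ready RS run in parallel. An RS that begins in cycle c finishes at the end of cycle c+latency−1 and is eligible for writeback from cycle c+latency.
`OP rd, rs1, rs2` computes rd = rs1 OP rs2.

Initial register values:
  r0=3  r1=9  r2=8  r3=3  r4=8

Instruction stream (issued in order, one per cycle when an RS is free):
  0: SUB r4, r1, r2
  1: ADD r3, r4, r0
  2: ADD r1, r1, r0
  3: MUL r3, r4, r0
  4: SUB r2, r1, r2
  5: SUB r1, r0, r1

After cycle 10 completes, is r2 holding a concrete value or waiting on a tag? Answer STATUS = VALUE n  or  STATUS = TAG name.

  c1: issue SUB r4<-Add1  regs: r0:3,r1:9,r2:8,r3:3,r4:Add1
  c2: issue ADD r3<-Add2  regs: r0:3,r1:9,r2:8,r3:Add2,r4:Add1
  c3: issue ADD r1<-Add3  regs: r0:3,r1:Add3,r2:8,r3:Add2,r4:Add1
  c4: CDB Add1=1; issue MUL r3<-Mul1  regs: r0:3,r1:Add3,r2:8,r3:Mul1,r4:1
  c5: issue SUB r2<-Add1  regs: r0:3,r1:Add3,r2:Add1,r3:Mul1,r4:1
  c6: CDB Add3=12; issue SUB r1<-Add3  regs: r0:3,r1:Add3,r2:Add1,r3:Mul1,r4:1
  c7: CDB Add2=4  regs: r0:3,r1:Add3,r2:Add1,r3:Mul1,r4:1
  c8: CDB Mul1=3  regs: r0:3,r1:Add3,r2:Add1,r3:3,r4:1
  c9: CDB Add1=4  regs: r0:3,r1:Add3,r2:4,r3:3,r4:1
  c10: CDB Add3=-9  regs: r0:3,r1:-9,r2:4,r3:3,r4:1

STATUS = VALUE 4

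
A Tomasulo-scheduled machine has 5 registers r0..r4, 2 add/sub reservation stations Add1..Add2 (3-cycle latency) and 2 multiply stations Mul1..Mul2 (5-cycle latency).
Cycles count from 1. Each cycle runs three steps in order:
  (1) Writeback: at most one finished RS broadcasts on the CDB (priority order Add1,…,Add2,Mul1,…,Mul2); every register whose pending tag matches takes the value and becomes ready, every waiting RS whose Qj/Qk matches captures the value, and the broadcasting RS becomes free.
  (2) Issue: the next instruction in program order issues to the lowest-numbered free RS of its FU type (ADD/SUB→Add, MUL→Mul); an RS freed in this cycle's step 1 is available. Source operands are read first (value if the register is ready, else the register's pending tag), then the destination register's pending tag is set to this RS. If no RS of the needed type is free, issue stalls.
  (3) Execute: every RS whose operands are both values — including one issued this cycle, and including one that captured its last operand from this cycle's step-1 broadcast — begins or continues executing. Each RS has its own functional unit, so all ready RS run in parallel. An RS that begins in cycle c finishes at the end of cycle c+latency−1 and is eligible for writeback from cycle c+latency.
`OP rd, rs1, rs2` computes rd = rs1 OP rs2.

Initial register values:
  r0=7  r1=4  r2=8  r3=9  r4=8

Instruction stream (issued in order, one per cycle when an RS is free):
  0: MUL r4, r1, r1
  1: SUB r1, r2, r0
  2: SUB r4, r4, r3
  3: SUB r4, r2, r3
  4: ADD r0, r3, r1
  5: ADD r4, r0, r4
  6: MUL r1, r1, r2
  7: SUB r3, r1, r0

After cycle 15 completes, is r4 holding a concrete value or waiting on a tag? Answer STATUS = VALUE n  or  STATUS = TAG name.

STATUS = VALUE 9

cycle 1: issue MUL r4<-Mul1 // r0:7,r1:4,r2:8,r3:9,r4:Mul1
cycle 2: issue SUB r1<-Add1 // r0:7,r1:Add1,r2:8,r3:9,r4:Mul1
cycle 3: issue SUB r4<-Add2 // r0:7,r1:Add1,r2:8,r3:9,r4:Add2
cycle 4: stall // r0:7,r1:Add1,r2:8,r3:9,r4:Add2
cycle 5: CDB Add1=1; issue SUB r4<-Add1 // r0:7,r1:1,r2:8,r3:9,r4:Add1
cycle 6: CDB Mul1=16; stall // r0:7,r1:1,r2:8,r3:9,r4:Add1
cycle 7: stall // r0:7,r1:1,r2:8,r3:9,r4:Add1
cycle 8: CDB Add1=-1; issue ADD r0<-Add1 // r0:Add1,r1:1,r2:8,r3:9,r4:-1
cycle 9: CDB Add2=7; issue ADD r4<-Add2 // r0:Add1,r1:1,r2:8,r3:9,r4:Add2
cycle 10: issue MUL r1<-Mul1 // r0:Add1,r1:Mul1,r2:8,r3:9,r4:Add2
cycle 11: CDB Add1=10; issue SUB r3<-Add1 // r0:10,r1:Mul1,r2:8,r3:Add1,r4:Add2
cycle 12: - // r0:10,r1:Mul1,r2:8,r3:Add1,r4:Add2
cycle 13: - // r0:10,r1:Mul1,r2:8,r3:Add1,r4:Add2
cycle 14: CDB Add2=9 // r0:10,r1:Mul1,r2:8,r3:Add1,r4:9
cycle 15: CDB Mul1=8 // r0:10,r1:8,r2:8,r3:Add1,r4:9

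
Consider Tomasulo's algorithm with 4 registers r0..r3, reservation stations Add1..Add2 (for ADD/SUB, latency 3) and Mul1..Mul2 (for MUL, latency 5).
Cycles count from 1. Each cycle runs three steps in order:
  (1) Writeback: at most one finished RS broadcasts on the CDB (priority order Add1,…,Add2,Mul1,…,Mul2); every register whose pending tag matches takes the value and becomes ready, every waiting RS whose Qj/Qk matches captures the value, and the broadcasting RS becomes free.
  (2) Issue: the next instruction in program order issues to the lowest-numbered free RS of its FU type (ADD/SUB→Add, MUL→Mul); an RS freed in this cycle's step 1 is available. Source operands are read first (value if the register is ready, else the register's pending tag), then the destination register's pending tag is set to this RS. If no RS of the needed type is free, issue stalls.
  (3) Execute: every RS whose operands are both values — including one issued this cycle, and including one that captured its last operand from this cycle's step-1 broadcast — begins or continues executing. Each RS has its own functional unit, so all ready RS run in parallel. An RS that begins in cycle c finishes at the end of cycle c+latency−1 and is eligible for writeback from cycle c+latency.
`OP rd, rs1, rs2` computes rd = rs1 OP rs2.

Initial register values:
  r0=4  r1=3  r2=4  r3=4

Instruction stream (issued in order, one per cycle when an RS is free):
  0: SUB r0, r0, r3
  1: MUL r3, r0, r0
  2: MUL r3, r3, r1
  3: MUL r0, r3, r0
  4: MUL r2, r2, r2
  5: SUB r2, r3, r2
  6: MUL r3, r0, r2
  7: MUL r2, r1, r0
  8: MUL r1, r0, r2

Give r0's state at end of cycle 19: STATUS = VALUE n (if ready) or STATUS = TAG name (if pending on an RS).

STATUS = VALUE 0

c1: issue SUB r0<-Add1 | r0:Add1,r1:3,r2:4,r3:4
c2: issue MUL r3<-Mul1 | r0:Add1,r1:3,r2:4,r3:Mul1
c3: issue MUL r3<-Mul2 | r0:Add1,r1:3,r2:4,r3:Mul2
c4: CDB Add1=0; stall | r0:0,r1:3,r2:4,r3:Mul2
c5: stall | r0:0,r1:3,r2:4,r3:Mul2
c6: stall | r0:0,r1:3,r2:4,r3:Mul2
c7: stall | r0:0,r1:3,r2:4,r3:Mul2
c8: stall | r0:0,r1:3,r2:4,r3:Mul2
c9: CDB Mul1=0; issue MUL r0<-Mul1 | r0:Mul1,r1:3,r2:4,r3:Mul2
c10: stall | r0:Mul1,r1:3,r2:4,r3:Mul2
c11: stall | r0:Mul1,r1:3,r2:4,r3:Mul2
c12: stall | r0:Mul1,r1:3,r2:4,r3:Mul2
c13: stall | r0:Mul1,r1:3,r2:4,r3:Mul2
c14: CDB Mul2=0; issue MUL r2<-Mul2 | r0:Mul1,r1:3,r2:Mul2,r3:0
c15: issue SUB r2<-Add1 | r0:Mul1,r1:3,r2:Add1,r3:0
c16: stall | r0:Mul1,r1:3,r2:Add1,r3:0
c17: stall | r0:Mul1,r1:3,r2:Add1,r3:0
c18: stall | r0:Mul1,r1:3,r2:Add1,r3:0
c19: CDB Mul1=0; issue MUL r3<-Mul1 | r0:0,r1:3,r2:Add1,r3:Mul1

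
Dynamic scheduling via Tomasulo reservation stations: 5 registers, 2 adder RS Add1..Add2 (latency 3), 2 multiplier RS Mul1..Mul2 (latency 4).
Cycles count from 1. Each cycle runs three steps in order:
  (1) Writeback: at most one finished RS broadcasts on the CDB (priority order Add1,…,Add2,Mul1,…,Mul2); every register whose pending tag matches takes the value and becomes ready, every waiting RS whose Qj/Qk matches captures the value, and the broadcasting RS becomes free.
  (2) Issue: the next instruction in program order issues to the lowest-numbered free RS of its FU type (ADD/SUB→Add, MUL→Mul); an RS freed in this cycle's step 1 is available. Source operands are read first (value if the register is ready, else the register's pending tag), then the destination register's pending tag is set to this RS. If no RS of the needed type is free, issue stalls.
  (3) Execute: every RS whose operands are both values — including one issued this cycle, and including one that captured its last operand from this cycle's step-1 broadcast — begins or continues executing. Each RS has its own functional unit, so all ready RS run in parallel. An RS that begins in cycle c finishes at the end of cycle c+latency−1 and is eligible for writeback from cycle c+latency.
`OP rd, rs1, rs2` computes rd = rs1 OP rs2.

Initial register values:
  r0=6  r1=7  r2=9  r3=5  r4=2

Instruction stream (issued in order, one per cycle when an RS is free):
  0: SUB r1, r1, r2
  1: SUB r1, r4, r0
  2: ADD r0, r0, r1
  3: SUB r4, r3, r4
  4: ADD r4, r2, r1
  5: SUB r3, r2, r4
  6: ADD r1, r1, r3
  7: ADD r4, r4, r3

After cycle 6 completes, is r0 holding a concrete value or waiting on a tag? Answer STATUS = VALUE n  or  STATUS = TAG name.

c1: issue SUB r1<-Add1 | r0:6,r1:Add1,r2:9,r3:5,r4:2
c2: issue SUB r1<-Add2 | r0:6,r1:Add2,r2:9,r3:5,r4:2
c3: stall | r0:6,r1:Add2,r2:9,r3:5,r4:2
c4: CDB Add1=-2; issue ADD r0<-Add1 | r0:Add1,r1:Add2,r2:9,r3:5,r4:2
c5: CDB Add2=-4; issue SUB r4<-Add2 | r0:Add1,r1:-4,r2:9,r3:5,r4:Add2
c6: stall | r0:Add1,r1:-4,r2:9,r3:5,r4:Add2

STATUS = TAG Add1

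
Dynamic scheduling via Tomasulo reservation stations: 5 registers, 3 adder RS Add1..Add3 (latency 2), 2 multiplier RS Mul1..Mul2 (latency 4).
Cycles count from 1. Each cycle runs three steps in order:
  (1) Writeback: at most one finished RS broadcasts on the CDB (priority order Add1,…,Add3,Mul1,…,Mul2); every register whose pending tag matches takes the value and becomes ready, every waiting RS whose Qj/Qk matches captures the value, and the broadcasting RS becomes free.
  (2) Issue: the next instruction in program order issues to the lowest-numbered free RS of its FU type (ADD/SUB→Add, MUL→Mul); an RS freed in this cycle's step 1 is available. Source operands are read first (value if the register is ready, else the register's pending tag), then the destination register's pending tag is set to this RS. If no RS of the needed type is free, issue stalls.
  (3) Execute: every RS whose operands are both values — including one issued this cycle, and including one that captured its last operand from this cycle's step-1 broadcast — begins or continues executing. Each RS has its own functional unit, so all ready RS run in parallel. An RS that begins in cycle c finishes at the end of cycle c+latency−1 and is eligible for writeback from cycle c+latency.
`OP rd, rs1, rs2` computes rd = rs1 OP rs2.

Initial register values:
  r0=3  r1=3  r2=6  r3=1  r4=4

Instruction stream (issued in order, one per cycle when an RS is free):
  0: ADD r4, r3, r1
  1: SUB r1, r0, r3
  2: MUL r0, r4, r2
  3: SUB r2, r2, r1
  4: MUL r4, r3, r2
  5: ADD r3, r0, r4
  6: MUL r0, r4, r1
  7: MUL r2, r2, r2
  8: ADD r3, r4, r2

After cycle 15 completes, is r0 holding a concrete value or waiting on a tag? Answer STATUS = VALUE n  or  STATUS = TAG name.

  c1: issue ADD r4<-Add1  regs: r0:3,r1:3,r2:6,r3:1,r4:Add1
  c2: issue SUB r1<-Add2  regs: r0:3,r1:Add2,r2:6,r3:1,r4:Add1
  c3: CDB Add1=4; issue MUL r0<-Mul1  regs: r0:Mul1,r1:Add2,r2:6,r3:1,r4:4
  c4: CDB Add2=2; issue SUB r2<-Add1  regs: r0:Mul1,r1:2,r2:Add1,r3:1,r4:4
  c5: issue MUL r4<-Mul2  regs: r0:Mul1,r1:2,r2:Add1,r3:1,r4:Mul2
  c6: CDB Add1=4; issue ADD r3<-Add1  regs: r0:Mul1,r1:2,r2:4,r3:Add1,r4:Mul2
  c7: CDB Mul1=24; issue MUL r0<-Mul1  regs: r0:Mul1,r1:2,r2:4,r3:Add1,r4:Mul2
  c8: stall  regs: r0:Mul1,r1:2,r2:4,r3:Add1,r4:Mul2
  c9: stall  regs: r0:Mul1,r1:2,r2:4,r3:Add1,r4:Mul2
  c10: CDB Mul2=4; issue MUL r2<-Mul2  regs: r0:Mul1,r1:2,r2:Mul2,r3:Add1,r4:4
  c11: issue ADD r3<-Add2  regs: r0:Mul1,r1:2,r2:Mul2,r3:Add2,r4:4
  c12: CDB Add1=28  regs: r0:Mul1,r1:2,r2:Mul2,r3:Add2,r4:4
  c13: -  regs: r0:Mul1,r1:2,r2:Mul2,r3:Add2,r4:4
  c14: CDB Mul1=8  regs: r0:8,r1:2,r2:Mul2,r3:Add2,r4:4
  c15: CDB Mul2=16  regs: r0:8,r1:2,r2:16,r3:Add2,r4:4

STATUS = VALUE 8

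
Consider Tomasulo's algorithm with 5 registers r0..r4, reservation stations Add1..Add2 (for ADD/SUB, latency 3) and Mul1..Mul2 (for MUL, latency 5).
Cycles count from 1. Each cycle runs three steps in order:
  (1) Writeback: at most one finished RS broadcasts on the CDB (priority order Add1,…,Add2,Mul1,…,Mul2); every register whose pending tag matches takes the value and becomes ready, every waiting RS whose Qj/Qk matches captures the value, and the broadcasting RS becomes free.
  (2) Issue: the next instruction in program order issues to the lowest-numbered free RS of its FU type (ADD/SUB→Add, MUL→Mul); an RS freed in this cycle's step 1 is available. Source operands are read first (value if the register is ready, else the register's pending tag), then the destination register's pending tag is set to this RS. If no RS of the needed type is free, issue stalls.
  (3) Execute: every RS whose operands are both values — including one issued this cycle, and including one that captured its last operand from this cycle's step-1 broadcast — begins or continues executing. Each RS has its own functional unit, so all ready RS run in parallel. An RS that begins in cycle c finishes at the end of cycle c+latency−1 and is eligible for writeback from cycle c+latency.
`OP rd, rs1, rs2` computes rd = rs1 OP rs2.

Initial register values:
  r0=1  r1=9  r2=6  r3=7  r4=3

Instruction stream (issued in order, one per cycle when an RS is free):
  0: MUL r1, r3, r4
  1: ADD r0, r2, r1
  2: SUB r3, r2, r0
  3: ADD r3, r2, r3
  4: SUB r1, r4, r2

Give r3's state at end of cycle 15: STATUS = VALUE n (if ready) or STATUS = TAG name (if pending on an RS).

STATUS = VALUE -15

cycle 1: issue MUL r1<-Mul1 // r0:1,r1:Mul1,r2:6,r3:7,r4:3
cycle 2: issue ADD r0<-Add1 // r0:Add1,r1:Mul1,r2:6,r3:7,r4:3
cycle 3: issue SUB r3<-Add2 // r0:Add1,r1:Mul1,r2:6,r3:Add2,r4:3
cycle 4: stall // r0:Add1,r1:Mul1,r2:6,r3:Add2,r4:3
cycle 5: stall // r0:Add1,r1:Mul1,r2:6,r3:Add2,r4:3
cycle 6: CDB Mul1=21; stall // r0:Add1,r1:21,r2:6,r3:Add2,r4:3
cycle 7: stall // r0:Add1,r1:21,r2:6,r3:Add2,r4:3
cycle 8: stall // r0:Add1,r1:21,r2:6,r3:Add2,r4:3
cycle 9: CDB Add1=27; issue ADD r3<-Add1 // r0:27,r1:21,r2:6,r3:Add1,r4:3
cycle 10: stall // r0:27,r1:21,r2:6,r3:Add1,r4:3
cycle 11: stall // r0:27,r1:21,r2:6,r3:Add1,r4:3
cycle 12: CDB Add2=-21; issue SUB r1<-Add2 // r0:27,r1:Add2,r2:6,r3:Add1,r4:3
cycle 13: - // r0:27,r1:Add2,r2:6,r3:Add1,r4:3
cycle 14: - // r0:27,r1:Add2,r2:6,r3:Add1,r4:3
cycle 15: CDB Add1=-15 // r0:27,r1:Add2,r2:6,r3:-15,r4:3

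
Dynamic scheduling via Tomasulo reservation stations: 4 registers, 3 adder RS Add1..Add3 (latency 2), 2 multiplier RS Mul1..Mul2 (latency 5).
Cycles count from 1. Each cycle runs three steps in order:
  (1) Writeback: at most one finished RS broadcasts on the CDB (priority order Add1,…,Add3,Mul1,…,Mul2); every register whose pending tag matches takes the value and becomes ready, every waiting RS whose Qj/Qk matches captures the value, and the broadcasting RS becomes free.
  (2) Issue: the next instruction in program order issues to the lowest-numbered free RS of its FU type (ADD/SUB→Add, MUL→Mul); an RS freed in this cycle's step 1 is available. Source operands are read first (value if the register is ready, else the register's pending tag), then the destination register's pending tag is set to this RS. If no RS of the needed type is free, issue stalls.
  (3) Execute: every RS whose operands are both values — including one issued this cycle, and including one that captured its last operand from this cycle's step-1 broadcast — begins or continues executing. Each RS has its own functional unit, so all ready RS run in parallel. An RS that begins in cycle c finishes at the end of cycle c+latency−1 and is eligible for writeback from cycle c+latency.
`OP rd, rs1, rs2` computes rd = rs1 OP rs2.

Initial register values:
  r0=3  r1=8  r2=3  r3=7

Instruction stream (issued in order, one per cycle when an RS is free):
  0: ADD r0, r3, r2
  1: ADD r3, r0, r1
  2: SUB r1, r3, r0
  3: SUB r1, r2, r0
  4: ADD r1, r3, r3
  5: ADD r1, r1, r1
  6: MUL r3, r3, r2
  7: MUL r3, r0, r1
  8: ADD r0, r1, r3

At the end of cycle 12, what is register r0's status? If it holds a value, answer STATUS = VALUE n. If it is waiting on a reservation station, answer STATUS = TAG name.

  c1: issue ADD r0<-Add1  regs: r0:Add1,r1:8,r2:3,r3:7
  c2: issue ADD r3<-Add2  regs: r0:Add1,r1:8,r2:3,r3:Add2
  c3: CDB Add1=10; issue SUB r1<-Add1  regs: r0:10,r1:Add1,r2:3,r3:Add2
  c4: issue SUB r1<-Add3  regs: r0:10,r1:Add3,r2:3,r3:Add2
  c5: CDB Add2=18; issue ADD r1<-Add2  regs: r0:10,r1:Add2,r2:3,r3:18
  c6: CDB Add3=-7; issue ADD r1<-Add3  regs: r0:10,r1:Add3,r2:3,r3:18
  c7: CDB Add1=8; issue MUL r3<-Mul1  regs: r0:10,r1:Add3,r2:3,r3:Mul1
  c8: CDB Add2=36; issue MUL r3<-Mul2  regs: r0:10,r1:Add3,r2:3,r3:Mul2
  c9: issue ADD r0<-Add1  regs: r0:Add1,r1:Add3,r2:3,r3:Mul2
  c10: CDB Add3=72  regs: r0:Add1,r1:72,r2:3,r3:Mul2
  c11: -  regs: r0:Add1,r1:72,r2:3,r3:Mul2
  c12: CDB Mul1=54  regs: r0:Add1,r1:72,r2:3,r3:Mul2

STATUS = TAG Add1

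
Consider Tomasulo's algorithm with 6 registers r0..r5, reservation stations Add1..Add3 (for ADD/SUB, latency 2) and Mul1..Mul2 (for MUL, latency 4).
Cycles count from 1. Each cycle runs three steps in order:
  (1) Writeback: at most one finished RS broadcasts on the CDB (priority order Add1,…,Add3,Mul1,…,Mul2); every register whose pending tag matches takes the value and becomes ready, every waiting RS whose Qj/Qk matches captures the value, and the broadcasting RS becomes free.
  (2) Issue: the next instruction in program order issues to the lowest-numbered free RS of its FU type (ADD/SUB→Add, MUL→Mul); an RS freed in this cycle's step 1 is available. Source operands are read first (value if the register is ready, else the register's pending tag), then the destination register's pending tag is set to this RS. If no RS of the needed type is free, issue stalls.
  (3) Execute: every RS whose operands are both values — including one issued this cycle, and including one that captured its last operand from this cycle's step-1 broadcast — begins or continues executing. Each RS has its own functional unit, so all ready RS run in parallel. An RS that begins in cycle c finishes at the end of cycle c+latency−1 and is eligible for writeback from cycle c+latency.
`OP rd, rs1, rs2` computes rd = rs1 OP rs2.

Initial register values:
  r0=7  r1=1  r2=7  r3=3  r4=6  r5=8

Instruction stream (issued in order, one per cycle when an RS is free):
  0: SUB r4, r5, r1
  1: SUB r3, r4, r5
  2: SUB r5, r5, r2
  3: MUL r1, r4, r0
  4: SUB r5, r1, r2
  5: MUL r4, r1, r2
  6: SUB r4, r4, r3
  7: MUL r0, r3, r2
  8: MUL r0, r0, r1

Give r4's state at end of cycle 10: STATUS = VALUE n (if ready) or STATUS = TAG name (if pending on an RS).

STATUS = TAG Add2

  c1: issue SUB r4<-Add1  regs: r0:7,r1:1,r2:7,r3:3,r4:Add1,r5:8
  c2: issue SUB r3<-Add2  regs: r0:7,r1:1,r2:7,r3:Add2,r4:Add1,r5:8
  c3: CDB Add1=7; issue SUB r5<-Add1  regs: r0:7,r1:1,r2:7,r3:Add2,r4:7,r5:Add1
  c4: issue MUL r1<-Mul1  regs: r0:7,r1:Mul1,r2:7,r3:Add2,r4:7,r5:Add1
  c5: CDB Add1=1; issue SUB r5<-Add1  regs: r0:7,r1:Mul1,r2:7,r3:Add2,r4:7,r5:Add1
  c6: CDB Add2=-1; issue MUL r4<-Mul2  regs: r0:7,r1:Mul1,r2:7,r3:-1,r4:Mul2,r5:Add1
  c7: issue SUB r4<-Add2  regs: r0:7,r1:Mul1,r2:7,r3:-1,r4:Add2,r5:Add1
  c8: CDB Mul1=49; issue MUL r0<-Mul1  regs: r0:Mul1,r1:49,r2:7,r3:-1,r4:Add2,r5:Add1
  c9: stall  regs: r0:Mul1,r1:49,r2:7,r3:-1,r4:Add2,r5:Add1
  c10: CDB Add1=42; stall  regs: r0:Mul1,r1:49,r2:7,r3:-1,r4:Add2,r5:42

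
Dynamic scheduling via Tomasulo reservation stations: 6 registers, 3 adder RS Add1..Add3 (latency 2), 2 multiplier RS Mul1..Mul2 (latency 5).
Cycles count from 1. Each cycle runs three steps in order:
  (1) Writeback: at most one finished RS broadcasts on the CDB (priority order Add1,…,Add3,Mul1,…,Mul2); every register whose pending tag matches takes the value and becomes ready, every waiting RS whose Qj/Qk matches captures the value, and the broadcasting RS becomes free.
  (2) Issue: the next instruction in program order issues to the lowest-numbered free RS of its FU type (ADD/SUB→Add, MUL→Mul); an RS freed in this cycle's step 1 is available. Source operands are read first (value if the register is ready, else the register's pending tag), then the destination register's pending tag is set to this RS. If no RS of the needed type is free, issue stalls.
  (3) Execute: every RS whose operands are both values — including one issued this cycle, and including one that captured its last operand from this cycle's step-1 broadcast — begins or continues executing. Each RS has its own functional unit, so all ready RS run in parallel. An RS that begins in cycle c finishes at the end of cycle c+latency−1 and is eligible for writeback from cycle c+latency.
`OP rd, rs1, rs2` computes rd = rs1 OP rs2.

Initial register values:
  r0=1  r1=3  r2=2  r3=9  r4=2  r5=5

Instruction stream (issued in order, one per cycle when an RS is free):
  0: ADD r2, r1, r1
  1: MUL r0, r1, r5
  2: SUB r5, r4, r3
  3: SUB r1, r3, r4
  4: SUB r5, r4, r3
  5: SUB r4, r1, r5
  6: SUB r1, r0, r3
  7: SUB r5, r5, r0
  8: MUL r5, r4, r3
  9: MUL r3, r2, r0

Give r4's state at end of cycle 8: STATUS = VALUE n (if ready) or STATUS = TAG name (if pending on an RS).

  c1: issue ADD r2<-Add1  regs: r0:1,r1:3,r2:Add1,r3:9,r4:2,r5:5
  c2: issue MUL r0<-Mul1  regs: r0:Mul1,r1:3,r2:Add1,r3:9,r4:2,r5:5
  c3: CDB Add1=6; issue SUB r5<-Add1  regs: r0:Mul1,r1:3,r2:6,r3:9,r4:2,r5:Add1
  c4: issue SUB r1<-Add2  regs: r0:Mul1,r1:Add2,r2:6,r3:9,r4:2,r5:Add1
  c5: CDB Add1=-7; issue SUB r5<-Add1  regs: r0:Mul1,r1:Add2,r2:6,r3:9,r4:2,r5:Add1
  c6: CDB Add2=7; issue SUB r4<-Add2  regs: r0:Mul1,r1:7,r2:6,r3:9,r4:Add2,r5:Add1
  c7: CDB Add1=-7; issue SUB r1<-Add1  regs: r0:Mul1,r1:Add1,r2:6,r3:9,r4:Add2,r5:-7
  c8: CDB Mul1=15; issue SUB r5<-Add3  regs: r0:15,r1:Add1,r2:6,r3:9,r4:Add2,r5:Add3

STATUS = TAG Add2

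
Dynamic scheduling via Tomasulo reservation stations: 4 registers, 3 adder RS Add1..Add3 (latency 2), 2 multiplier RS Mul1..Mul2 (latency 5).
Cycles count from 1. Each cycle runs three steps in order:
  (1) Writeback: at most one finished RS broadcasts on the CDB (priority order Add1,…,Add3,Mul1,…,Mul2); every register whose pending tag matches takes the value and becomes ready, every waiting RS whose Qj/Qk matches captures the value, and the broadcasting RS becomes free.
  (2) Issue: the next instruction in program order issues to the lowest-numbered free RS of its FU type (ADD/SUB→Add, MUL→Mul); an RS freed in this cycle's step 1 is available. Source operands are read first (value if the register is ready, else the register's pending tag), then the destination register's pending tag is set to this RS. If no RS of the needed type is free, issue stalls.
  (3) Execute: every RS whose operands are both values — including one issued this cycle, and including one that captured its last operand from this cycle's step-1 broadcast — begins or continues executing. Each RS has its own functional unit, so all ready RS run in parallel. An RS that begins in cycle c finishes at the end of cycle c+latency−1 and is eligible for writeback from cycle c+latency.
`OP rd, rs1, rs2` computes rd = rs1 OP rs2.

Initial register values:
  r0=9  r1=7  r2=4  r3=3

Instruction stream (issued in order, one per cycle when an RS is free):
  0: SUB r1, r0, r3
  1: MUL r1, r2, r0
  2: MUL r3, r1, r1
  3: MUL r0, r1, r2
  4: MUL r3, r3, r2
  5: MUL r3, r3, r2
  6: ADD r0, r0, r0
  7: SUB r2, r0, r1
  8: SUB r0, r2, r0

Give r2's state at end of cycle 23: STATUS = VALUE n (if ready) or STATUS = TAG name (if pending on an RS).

c1: issue SUB r1<-Add1 | r0:9,r1:Add1,r2:4,r3:3
c2: issue MUL r1<-Mul1 | r0:9,r1:Mul1,r2:4,r3:3
c3: CDB Add1=6; issue MUL r3<-Mul2 | r0:9,r1:Mul1,r2:4,r3:Mul2
c4: stall | r0:9,r1:Mul1,r2:4,r3:Mul2
c5: stall | r0:9,r1:Mul1,r2:4,r3:Mul2
c6: stall | r0:9,r1:Mul1,r2:4,r3:Mul2
c7: CDB Mul1=36; issue MUL r0<-Mul1 | r0:Mul1,r1:36,r2:4,r3:Mul2
c8: stall | r0:Mul1,r1:36,r2:4,r3:Mul2
c9: stall | r0:Mul1,r1:36,r2:4,r3:Mul2
c10: stall | r0:Mul1,r1:36,r2:4,r3:Mul2
c11: stall | r0:Mul1,r1:36,r2:4,r3:Mul2
c12: CDB Mul1=144; issue MUL r3<-Mul1 | r0:144,r1:36,r2:4,r3:Mul1
c13: CDB Mul2=1296; issue MUL r3<-Mul2 | r0:144,r1:36,r2:4,r3:Mul2
c14: issue ADD r0<-Add1 | r0:Add1,r1:36,r2:4,r3:Mul2
c15: issue SUB r2<-Add2 | r0:Add1,r1:36,r2:Add2,r3:Mul2
c16: CDB Add1=288; issue SUB r0<-Add1 | r0:Add1,r1:36,r2:Add2,r3:Mul2
c17: - | r0:Add1,r1:36,r2:Add2,r3:Mul2
c18: CDB Add2=252 | r0:Add1,r1:36,r2:252,r3:Mul2
c19: CDB Mul1=5184 | r0:Add1,r1:36,r2:252,r3:Mul2
c20: CDB Add1=-36 | r0:-36,r1:36,r2:252,r3:Mul2
c21: - | r0:-36,r1:36,r2:252,r3:Mul2
c22: - | r0:-36,r1:36,r2:252,r3:Mul2
c23: - | r0:-36,r1:36,r2:252,r3:Mul2

STATUS = VALUE 252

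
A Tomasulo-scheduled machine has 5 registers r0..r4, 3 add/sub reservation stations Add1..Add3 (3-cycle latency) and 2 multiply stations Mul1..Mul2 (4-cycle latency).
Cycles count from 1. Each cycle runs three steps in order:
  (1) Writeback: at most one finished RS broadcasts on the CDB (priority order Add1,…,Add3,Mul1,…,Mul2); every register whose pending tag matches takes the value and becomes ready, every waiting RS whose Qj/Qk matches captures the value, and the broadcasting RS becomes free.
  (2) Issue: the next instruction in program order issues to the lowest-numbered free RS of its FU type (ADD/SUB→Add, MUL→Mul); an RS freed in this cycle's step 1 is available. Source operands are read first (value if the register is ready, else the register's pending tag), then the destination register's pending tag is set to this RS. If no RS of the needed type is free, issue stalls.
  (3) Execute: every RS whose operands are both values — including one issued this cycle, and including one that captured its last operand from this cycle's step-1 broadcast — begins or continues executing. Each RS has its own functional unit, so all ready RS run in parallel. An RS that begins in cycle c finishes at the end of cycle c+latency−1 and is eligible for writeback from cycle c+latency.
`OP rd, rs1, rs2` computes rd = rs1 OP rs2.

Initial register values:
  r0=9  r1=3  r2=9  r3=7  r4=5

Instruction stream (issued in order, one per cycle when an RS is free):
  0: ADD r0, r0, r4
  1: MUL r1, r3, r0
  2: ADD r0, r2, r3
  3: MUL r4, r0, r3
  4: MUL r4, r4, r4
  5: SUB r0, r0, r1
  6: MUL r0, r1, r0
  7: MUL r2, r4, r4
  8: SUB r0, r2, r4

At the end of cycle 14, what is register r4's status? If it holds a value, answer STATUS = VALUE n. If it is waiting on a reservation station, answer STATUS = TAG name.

STATUS = VALUE 12544

cycle 1: issue ADD r0<-Add1 // r0:Add1,r1:3,r2:9,r3:7,r4:5
cycle 2: issue MUL r1<-Mul1 // r0:Add1,r1:Mul1,r2:9,r3:7,r4:5
cycle 3: issue ADD r0<-Add2 // r0:Add2,r1:Mul1,r2:9,r3:7,r4:5
cycle 4: CDB Add1=14; issue MUL r4<-Mul2 // r0:Add2,r1:Mul1,r2:9,r3:7,r4:Mul2
cycle 5: stall // r0:Add2,r1:Mul1,r2:9,r3:7,r4:Mul2
cycle 6: CDB Add2=16; stall // r0:16,r1:Mul1,r2:9,r3:7,r4:Mul2
cycle 7: stall // r0:16,r1:Mul1,r2:9,r3:7,r4:Mul2
cycle 8: CDB Mul1=98; issue MUL r4<-Mul1 // r0:16,r1:98,r2:9,r3:7,r4:Mul1
cycle 9: issue SUB r0<-Add1 // r0:Add1,r1:98,r2:9,r3:7,r4:Mul1
cycle 10: CDB Mul2=112; issue MUL r0<-Mul2 // r0:Mul2,r1:98,r2:9,r3:7,r4:Mul1
cycle 11: stall // r0:Mul2,r1:98,r2:9,r3:7,r4:Mul1
cycle 12: CDB Add1=-82; stall // r0:Mul2,r1:98,r2:9,r3:7,r4:Mul1
cycle 13: stall // r0:Mul2,r1:98,r2:9,r3:7,r4:Mul1
cycle 14: CDB Mul1=12544; issue MUL r2<-Mul1 // r0:Mul2,r1:98,r2:Mul1,r3:7,r4:12544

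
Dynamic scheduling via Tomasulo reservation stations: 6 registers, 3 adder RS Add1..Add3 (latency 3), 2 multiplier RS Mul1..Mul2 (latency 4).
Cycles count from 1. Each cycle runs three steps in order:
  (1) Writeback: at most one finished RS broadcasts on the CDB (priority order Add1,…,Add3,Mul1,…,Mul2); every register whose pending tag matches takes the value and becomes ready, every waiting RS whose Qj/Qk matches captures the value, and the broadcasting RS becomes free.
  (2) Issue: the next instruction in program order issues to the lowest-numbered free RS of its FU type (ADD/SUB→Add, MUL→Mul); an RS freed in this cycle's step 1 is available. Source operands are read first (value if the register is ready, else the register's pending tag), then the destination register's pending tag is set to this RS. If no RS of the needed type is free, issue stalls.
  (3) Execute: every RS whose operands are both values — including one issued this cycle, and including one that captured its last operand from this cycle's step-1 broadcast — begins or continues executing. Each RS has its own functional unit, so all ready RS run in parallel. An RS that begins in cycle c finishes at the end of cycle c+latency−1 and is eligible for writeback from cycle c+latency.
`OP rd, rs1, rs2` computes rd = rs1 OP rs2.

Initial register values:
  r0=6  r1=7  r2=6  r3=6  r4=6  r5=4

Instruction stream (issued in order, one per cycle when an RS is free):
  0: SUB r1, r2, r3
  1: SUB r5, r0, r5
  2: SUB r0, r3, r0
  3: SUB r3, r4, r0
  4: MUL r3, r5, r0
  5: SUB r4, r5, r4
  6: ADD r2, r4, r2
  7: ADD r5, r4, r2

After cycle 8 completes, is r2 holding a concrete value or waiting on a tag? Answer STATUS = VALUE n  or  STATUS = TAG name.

STATUS = TAG Add3

cycle 1: issue SUB r1<-Add1 // r0:6,r1:Add1,r2:6,r3:6,r4:6,r5:4
cycle 2: issue SUB r5<-Add2 // r0:6,r1:Add1,r2:6,r3:6,r4:6,r5:Add2
cycle 3: issue SUB r0<-Add3 // r0:Add3,r1:Add1,r2:6,r3:6,r4:6,r5:Add2
cycle 4: CDB Add1=0; issue SUB r3<-Add1 // r0:Add3,r1:0,r2:6,r3:Add1,r4:6,r5:Add2
cycle 5: CDB Add2=2; issue MUL r3<-Mul1 // r0:Add3,r1:0,r2:6,r3:Mul1,r4:6,r5:2
cycle 6: CDB Add3=0; issue SUB r4<-Add2 // r0:0,r1:0,r2:6,r3:Mul1,r4:Add2,r5:2
cycle 7: issue ADD r2<-Add3 // r0:0,r1:0,r2:Add3,r3:Mul1,r4:Add2,r5:2
cycle 8: stall // r0:0,r1:0,r2:Add3,r3:Mul1,r4:Add2,r5:2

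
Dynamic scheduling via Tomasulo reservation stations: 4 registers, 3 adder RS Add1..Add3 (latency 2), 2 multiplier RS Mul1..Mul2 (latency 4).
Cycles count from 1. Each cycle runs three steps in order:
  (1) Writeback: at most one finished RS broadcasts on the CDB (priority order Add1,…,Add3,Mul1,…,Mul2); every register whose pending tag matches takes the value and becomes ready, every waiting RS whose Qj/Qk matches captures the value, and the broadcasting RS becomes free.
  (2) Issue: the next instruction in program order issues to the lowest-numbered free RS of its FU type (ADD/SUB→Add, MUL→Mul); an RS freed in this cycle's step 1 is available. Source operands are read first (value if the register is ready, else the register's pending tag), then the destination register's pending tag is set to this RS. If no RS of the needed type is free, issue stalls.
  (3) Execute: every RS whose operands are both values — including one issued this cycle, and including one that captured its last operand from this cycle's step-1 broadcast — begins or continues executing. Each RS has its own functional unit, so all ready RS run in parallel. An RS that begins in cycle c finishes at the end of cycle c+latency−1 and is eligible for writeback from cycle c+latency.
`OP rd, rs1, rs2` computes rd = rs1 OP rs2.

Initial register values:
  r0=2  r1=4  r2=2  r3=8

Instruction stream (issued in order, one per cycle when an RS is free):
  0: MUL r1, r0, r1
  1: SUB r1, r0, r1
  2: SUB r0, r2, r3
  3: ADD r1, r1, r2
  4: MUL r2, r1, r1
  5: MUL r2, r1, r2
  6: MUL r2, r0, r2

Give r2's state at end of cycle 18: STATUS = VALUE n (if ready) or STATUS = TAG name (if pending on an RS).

c1: issue MUL r1<-Mul1 | r0:2,r1:Mul1,r2:2,r3:8
c2: issue SUB r1<-Add1 | r0:2,r1:Add1,r2:2,r3:8
c3: issue SUB r0<-Add2 | r0:Add2,r1:Add1,r2:2,r3:8
c4: issue ADD r1<-Add3 | r0:Add2,r1:Add3,r2:2,r3:8
c5: CDB Add2=-6; issue MUL r2<-Mul2 | r0:-6,r1:Add3,r2:Mul2,r3:8
c6: CDB Mul1=8; issue MUL r2<-Mul1 | r0:-6,r1:Add3,r2:Mul1,r3:8
c7: stall | r0:-6,r1:Add3,r2:Mul1,r3:8
c8: CDB Add1=-6; stall | r0:-6,r1:Add3,r2:Mul1,r3:8
c9: stall | r0:-6,r1:Add3,r2:Mul1,r3:8
c10: CDB Add3=-4; stall | r0:-6,r1:-4,r2:Mul1,r3:8
c11: stall | r0:-6,r1:-4,r2:Mul1,r3:8
c12: stall | r0:-6,r1:-4,r2:Mul1,r3:8
c13: stall | r0:-6,r1:-4,r2:Mul1,r3:8
c14: CDB Mul2=16; issue MUL r2<-Mul2 | r0:-6,r1:-4,r2:Mul2,r3:8
c15: - | r0:-6,r1:-4,r2:Mul2,r3:8
c16: - | r0:-6,r1:-4,r2:Mul2,r3:8
c17: - | r0:-6,r1:-4,r2:Mul2,r3:8
c18: CDB Mul1=-64 | r0:-6,r1:-4,r2:Mul2,r3:8

STATUS = TAG Mul2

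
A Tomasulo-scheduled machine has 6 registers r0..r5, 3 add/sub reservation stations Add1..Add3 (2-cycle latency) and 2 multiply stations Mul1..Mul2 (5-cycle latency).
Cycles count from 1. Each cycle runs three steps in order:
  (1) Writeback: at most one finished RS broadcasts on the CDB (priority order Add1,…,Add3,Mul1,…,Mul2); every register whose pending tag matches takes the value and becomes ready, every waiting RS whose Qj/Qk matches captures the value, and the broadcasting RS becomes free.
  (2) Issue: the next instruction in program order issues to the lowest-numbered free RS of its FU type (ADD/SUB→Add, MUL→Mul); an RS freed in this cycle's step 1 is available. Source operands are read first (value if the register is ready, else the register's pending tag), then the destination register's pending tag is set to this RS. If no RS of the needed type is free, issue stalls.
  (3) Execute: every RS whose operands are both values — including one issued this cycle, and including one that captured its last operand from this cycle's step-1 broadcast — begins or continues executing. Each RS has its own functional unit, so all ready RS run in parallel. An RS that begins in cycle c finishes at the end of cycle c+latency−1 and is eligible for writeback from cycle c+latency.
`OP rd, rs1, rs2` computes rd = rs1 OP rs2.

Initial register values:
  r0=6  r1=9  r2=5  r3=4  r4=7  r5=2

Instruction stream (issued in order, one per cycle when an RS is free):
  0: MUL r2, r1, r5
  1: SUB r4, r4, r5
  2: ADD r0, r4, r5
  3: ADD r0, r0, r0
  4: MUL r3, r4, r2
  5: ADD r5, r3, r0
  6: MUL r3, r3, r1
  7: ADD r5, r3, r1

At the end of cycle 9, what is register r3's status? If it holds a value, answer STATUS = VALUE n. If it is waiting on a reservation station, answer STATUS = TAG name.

STATUS = TAG Mul1

cycle 1: issue MUL r2<-Mul1 // r0:6,r1:9,r2:Mul1,r3:4,r4:7,r5:2
cycle 2: issue SUB r4<-Add1 // r0:6,r1:9,r2:Mul1,r3:4,r4:Add1,r5:2
cycle 3: issue ADD r0<-Add2 // r0:Add2,r1:9,r2:Mul1,r3:4,r4:Add1,r5:2
cycle 4: CDB Add1=5; issue ADD r0<-Add1 // r0:Add1,r1:9,r2:Mul1,r3:4,r4:5,r5:2
cycle 5: issue MUL r3<-Mul2 // r0:Add1,r1:9,r2:Mul1,r3:Mul2,r4:5,r5:2
cycle 6: CDB Add2=7; issue ADD r5<-Add2 // r0:Add1,r1:9,r2:Mul1,r3:Mul2,r4:5,r5:Add2
cycle 7: CDB Mul1=18; issue MUL r3<-Mul1 // r0:Add1,r1:9,r2:18,r3:Mul1,r4:5,r5:Add2
cycle 8: CDB Add1=14; issue ADD r5<-Add1 // r0:14,r1:9,r2:18,r3:Mul1,r4:5,r5:Add1
cycle 9: - // r0:14,r1:9,r2:18,r3:Mul1,r4:5,r5:Add1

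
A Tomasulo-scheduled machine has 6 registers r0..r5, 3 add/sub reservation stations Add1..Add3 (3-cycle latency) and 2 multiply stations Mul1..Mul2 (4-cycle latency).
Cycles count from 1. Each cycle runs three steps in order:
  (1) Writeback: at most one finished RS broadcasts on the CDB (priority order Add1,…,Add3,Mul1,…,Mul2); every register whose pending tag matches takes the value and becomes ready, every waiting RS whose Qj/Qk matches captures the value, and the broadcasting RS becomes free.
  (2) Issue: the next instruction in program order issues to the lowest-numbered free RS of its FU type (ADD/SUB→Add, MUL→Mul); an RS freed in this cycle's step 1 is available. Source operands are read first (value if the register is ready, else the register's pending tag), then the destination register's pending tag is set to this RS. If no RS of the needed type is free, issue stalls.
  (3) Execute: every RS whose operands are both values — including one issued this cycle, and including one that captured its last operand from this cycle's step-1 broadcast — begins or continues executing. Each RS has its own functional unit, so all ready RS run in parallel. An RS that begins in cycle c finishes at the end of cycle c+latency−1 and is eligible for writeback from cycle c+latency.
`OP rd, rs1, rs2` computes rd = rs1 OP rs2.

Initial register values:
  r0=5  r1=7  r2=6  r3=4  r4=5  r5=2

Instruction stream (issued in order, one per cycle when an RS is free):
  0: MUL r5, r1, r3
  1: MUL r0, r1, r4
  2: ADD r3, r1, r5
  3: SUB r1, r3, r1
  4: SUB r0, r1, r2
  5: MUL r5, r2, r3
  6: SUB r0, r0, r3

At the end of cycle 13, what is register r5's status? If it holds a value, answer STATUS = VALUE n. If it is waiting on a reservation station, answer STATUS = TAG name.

STATUS = VALUE 210

c1: issue MUL r5<-Mul1 | r0:5,r1:7,r2:6,r3:4,r4:5,r5:Mul1
c2: issue MUL r0<-Mul2 | r0:Mul2,r1:7,r2:6,r3:4,r4:5,r5:Mul1
c3: issue ADD r3<-Add1 | r0:Mul2,r1:7,r2:6,r3:Add1,r4:5,r5:Mul1
c4: issue SUB r1<-Add2 | r0:Mul2,r1:Add2,r2:6,r3:Add1,r4:5,r5:Mul1
c5: CDB Mul1=28; issue SUB r0<-Add3 | r0:Add3,r1:Add2,r2:6,r3:Add1,r4:5,r5:28
c6: CDB Mul2=35; issue MUL r5<-Mul1 | r0:Add3,r1:Add2,r2:6,r3:Add1,r4:5,r5:Mul1
c7: stall | r0:Add3,r1:Add2,r2:6,r3:Add1,r4:5,r5:Mul1
c8: CDB Add1=35; issue SUB r0<-Add1 | r0:Add1,r1:Add2,r2:6,r3:35,r4:5,r5:Mul1
c9: - | r0:Add1,r1:Add2,r2:6,r3:35,r4:5,r5:Mul1
c10: - | r0:Add1,r1:Add2,r2:6,r3:35,r4:5,r5:Mul1
c11: CDB Add2=28 | r0:Add1,r1:28,r2:6,r3:35,r4:5,r5:Mul1
c12: CDB Mul1=210 | r0:Add1,r1:28,r2:6,r3:35,r4:5,r5:210
c13: - | r0:Add1,r1:28,r2:6,r3:35,r4:5,r5:210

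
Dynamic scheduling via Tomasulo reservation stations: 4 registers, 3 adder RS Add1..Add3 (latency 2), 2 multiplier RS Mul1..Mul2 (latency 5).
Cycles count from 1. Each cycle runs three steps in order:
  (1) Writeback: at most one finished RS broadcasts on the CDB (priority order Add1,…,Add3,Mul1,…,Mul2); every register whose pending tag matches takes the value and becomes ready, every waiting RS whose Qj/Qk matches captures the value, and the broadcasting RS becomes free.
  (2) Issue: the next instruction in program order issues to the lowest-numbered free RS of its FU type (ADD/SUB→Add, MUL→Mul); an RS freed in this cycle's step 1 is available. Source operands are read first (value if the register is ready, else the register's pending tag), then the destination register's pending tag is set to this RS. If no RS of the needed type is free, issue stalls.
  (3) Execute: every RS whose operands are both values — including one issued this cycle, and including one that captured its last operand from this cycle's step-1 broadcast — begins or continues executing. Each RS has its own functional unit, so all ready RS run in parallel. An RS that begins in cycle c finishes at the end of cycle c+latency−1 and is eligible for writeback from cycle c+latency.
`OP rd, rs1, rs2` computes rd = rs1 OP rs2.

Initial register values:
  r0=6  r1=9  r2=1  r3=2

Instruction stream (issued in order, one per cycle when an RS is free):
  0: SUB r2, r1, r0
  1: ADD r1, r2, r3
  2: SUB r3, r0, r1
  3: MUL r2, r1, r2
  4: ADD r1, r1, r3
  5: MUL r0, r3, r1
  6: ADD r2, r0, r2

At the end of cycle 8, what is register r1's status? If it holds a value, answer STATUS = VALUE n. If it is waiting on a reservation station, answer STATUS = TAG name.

STATUS = TAG Add2

c1: issue SUB r2<-Add1 | r0:6,r1:9,r2:Add1,r3:2
c2: issue ADD r1<-Add2 | r0:6,r1:Add2,r2:Add1,r3:2
c3: CDB Add1=3; issue SUB r3<-Add1 | r0:6,r1:Add2,r2:3,r3:Add1
c4: issue MUL r2<-Mul1 | r0:6,r1:Add2,r2:Mul1,r3:Add1
c5: CDB Add2=5; issue ADD r1<-Add2 | r0:6,r1:Add2,r2:Mul1,r3:Add1
c6: issue MUL r0<-Mul2 | r0:Mul2,r1:Add2,r2:Mul1,r3:Add1
c7: CDB Add1=1; issue ADD r2<-Add1 | r0:Mul2,r1:Add2,r2:Add1,r3:1
c8: - | r0:Mul2,r1:Add2,r2:Add1,r3:1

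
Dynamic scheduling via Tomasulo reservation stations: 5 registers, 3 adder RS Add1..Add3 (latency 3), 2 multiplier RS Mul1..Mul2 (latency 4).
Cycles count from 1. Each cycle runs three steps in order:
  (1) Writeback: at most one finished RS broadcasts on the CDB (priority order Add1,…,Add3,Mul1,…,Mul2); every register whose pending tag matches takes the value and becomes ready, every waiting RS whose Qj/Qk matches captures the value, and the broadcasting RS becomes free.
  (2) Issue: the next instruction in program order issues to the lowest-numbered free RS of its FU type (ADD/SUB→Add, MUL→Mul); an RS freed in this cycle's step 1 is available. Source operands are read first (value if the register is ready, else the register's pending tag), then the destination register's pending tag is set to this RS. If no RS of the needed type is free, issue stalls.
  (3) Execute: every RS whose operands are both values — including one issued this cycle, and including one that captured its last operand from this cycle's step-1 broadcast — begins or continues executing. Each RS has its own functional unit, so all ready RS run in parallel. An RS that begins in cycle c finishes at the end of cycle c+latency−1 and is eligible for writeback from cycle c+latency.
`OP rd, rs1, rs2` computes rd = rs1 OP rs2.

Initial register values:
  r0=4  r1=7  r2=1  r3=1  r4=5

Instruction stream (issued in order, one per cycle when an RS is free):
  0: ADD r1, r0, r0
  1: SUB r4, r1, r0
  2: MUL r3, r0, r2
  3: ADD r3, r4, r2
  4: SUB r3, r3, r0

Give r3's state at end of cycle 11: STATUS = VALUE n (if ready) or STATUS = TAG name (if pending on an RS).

  c1: issue ADD r1<-Add1  regs: r0:4,r1:Add1,r2:1,r3:1,r4:5
  c2: issue SUB r4<-Add2  regs: r0:4,r1:Add1,r2:1,r3:1,r4:Add2
  c3: issue MUL r3<-Mul1  regs: r0:4,r1:Add1,r2:1,r3:Mul1,r4:Add2
  c4: CDB Add1=8; issue ADD r3<-Add1  regs: r0:4,r1:8,r2:1,r3:Add1,r4:Add2
  c5: issue SUB r3<-Add3  regs: r0:4,r1:8,r2:1,r3:Add3,r4:Add2
  c6: -  regs: r0:4,r1:8,r2:1,r3:Add3,r4:Add2
  c7: CDB Add2=4  regs: r0:4,r1:8,r2:1,r3:Add3,r4:4
  c8: CDB Mul1=4  regs: r0:4,r1:8,r2:1,r3:Add3,r4:4
  c9: -  regs: r0:4,r1:8,r2:1,r3:Add3,r4:4
  c10: CDB Add1=5  regs: r0:4,r1:8,r2:1,r3:Add3,r4:4
  c11: -  regs: r0:4,r1:8,r2:1,r3:Add3,r4:4

STATUS = TAG Add3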